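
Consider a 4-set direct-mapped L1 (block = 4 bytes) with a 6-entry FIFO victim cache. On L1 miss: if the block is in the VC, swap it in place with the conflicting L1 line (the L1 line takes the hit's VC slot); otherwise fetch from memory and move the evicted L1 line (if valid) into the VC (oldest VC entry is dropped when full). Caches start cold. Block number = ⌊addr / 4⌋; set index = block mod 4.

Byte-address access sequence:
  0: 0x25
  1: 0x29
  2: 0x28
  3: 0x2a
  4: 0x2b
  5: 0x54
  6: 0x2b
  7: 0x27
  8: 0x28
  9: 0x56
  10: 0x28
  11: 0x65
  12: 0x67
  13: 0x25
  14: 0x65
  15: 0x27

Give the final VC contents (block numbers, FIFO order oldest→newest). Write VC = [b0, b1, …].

#0 0x25→b9/s1 MISS; vc=[]
#1 0x29→b10/s2 MISS; vc=[]
#2 0x28→b10/s2 L1-HIT; vc=[]
#3 0x2a→b10/s2 L1-HIT; vc=[]
#4 0x2b→b10/s2 L1-HIT; vc=[]
#5 0x54→b21/s1 MISS; vc=[9]
#6 0x2b→b10/s2 L1-HIT; vc=[9]
#7 0x27→b9/s1 VC-HIT; vc=[21]
#8 0x28→b10/s2 L1-HIT; vc=[21]
#9 0x56→b21/s1 VC-HIT; vc=[9]
#10 0x28→b10/s2 L1-HIT; vc=[9]
#11 0x65→b25/s1 MISS; vc=[9,21]
#12 0x67→b25/s1 L1-HIT; vc=[9,21]
#13 0x25→b9/s1 VC-HIT; vc=[25,21]
#14 0x65→b25/s1 VC-HIT; vc=[9,21]
#15 0x27→b9/s1 VC-HIT; vc=[25,21]

VC = [25, 21]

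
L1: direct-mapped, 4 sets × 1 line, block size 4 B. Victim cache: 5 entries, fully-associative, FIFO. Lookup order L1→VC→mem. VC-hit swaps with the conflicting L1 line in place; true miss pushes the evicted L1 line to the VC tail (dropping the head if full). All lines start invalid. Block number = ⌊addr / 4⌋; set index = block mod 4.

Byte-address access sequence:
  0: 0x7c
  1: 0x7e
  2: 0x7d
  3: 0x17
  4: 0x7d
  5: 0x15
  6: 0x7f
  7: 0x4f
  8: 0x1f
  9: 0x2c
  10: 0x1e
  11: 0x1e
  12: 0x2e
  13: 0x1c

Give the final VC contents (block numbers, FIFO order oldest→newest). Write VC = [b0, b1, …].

VC = [31, 19, 11]

  [0] addr=0x7c blk=31 s=3: MISS | VC []
  [1] addr=0x7e blk=31 s=3: L1-HIT | VC []
  [2] addr=0x7d blk=31 s=3: L1-HIT | VC []
  [3] addr=0x17 blk=5 s=1: MISS | VC []
  [4] addr=0x7d blk=31 s=3: L1-HIT | VC []
  [5] addr=0x15 blk=5 s=1: L1-HIT | VC []
  [6] addr=0x7f blk=31 s=3: L1-HIT | VC []
  [7] addr=0x4f blk=19 s=3: MISS | VC [31]
  [8] addr=0x1f blk=7 s=3: MISS | VC [31, 19]
  [9] addr=0x2c blk=11 s=3: MISS | VC [31, 19, 7]
  [10] addr=0x1e blk=7 s=3: VC-HIT | VC [31, 19, 11]
  [11] addr=0x1e blk=7 s=3: L1-HIT | VC [31, 19, 11]
  [12] addr=0x2e blk=11 s=3: VC-HIT | VC [31, 19, 7]
  [13] addr=0x1c blk=7 s=3: VC-HIT | VC [31, 19, 11]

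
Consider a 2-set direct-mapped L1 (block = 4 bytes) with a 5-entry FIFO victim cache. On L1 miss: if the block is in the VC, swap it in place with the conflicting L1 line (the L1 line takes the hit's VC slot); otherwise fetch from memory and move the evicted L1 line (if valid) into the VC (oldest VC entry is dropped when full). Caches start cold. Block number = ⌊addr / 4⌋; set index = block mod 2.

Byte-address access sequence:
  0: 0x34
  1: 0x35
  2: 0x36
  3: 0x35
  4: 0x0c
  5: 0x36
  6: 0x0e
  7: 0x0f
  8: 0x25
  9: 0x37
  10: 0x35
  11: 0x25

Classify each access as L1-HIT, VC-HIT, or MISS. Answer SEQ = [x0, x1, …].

#0 0x34→b13/s1 MISS; vc=[]
#1 0x35→b13/s1 L1-HIT; vc=[]
#2 0x36→b13/s1 L1-HIT; vc=[]
#3 0x35→b13/s1 L1-HIT; vc=[]
#4 0xc→b3/s1 MISS; vc=[13]
#5 0x36→b13/s1 VC-HIT; vc=[3]
#6 0xe→b3/s1 VC-HIT; vc=[13]
#7 0xf→b3/s1 L1-HIT; vc=[13]
#8 0x25→b9/s1 MISS; vc=[13,3]
#9 0x37→b13/s1 VC-HIT; vc=[9,3]
#10 0x35→b13/s1 L1-HIT; vc=[9,3]
#11 0x25→b9/s1 VC-HIT; vc=[13,3]

SEQ = [MISS, L1-HIT, L1-HIT, L1-HIT, MISS, VC-HIT, VC-HIT, L1-HIT, MISS, VC-HIT, L1-HIT, VC-HIT]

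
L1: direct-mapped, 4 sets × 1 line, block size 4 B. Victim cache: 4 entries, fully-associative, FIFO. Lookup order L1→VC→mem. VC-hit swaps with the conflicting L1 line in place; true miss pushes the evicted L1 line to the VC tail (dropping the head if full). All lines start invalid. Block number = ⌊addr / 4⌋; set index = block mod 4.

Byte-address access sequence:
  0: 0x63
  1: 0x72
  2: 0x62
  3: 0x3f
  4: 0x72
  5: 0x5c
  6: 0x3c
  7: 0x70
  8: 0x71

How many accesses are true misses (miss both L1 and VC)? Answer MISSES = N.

MISSES = 4

#0 0x63→b24/s0 MISS; vc=[]
#1 0x72→b28/s0 MISS; vc=[24]
#2 0x62→b24/s0 VC-HIT; vc=[28]
#3 0x3f→b15/s3 MISS; vc=[28]
#4 0x72→b28/s0 VC-HIT; vc=[24]
#5 0x5c→b23/s3 MISS; vc=[24,15]
#6 0x3c→b15/s3 VC-HIT; vc=[24,23]
#7 0x70→b28/s0 L1-HIT; vc=[24,23]
#8 0x71→b28/s0 L1-HIT; vc=[24,23]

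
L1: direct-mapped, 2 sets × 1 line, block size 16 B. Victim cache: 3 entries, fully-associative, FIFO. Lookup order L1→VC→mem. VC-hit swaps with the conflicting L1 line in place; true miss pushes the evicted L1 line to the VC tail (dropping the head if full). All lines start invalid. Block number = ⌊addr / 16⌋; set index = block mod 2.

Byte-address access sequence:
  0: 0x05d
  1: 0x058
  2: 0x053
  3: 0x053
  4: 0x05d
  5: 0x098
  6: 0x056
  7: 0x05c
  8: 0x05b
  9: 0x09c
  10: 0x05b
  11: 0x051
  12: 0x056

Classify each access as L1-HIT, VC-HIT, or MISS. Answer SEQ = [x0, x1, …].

SEQ = [MISS, L1-HIT, L1-HIT, L1-HIT, L1-HIT, MISS, VC-HIT, L1-HIT, L1-HIT, VC-HIT, VC-HIT, L1-HIT, L1-HIT]

#0 0x5d→b5/s1 MISS; vc=[]
#1 0x58→b5/s1 L1-HIT; vc=[]
#2 0x53→b5/s1 L1-HIT; vc=[]
#3 0x53→b5/s1 L1-HIT; vc=[]
#4 0x5d→b5/s1 L1-HIT; vc=[]
#5 0x98→b9/s1 MISS; vc=[5]
#6 0x56→b5/s1 VC-HIT; vc=[9]
#7 0x5c→b5/s1 L1-HIT; vc=[9]
#8 0x5b→b5/s1 L1-HIT; vc=[9]
#9 0x9c→b9/s1 VC-HIT; vc=[5]
#10 0x5b→b5/s1 VC-HIT; vc=[9]
#11 0x51→b5/s1 L1-HIT; vc=[9]
#12 0x56→b5/s1 L1-HIT; vc=[9]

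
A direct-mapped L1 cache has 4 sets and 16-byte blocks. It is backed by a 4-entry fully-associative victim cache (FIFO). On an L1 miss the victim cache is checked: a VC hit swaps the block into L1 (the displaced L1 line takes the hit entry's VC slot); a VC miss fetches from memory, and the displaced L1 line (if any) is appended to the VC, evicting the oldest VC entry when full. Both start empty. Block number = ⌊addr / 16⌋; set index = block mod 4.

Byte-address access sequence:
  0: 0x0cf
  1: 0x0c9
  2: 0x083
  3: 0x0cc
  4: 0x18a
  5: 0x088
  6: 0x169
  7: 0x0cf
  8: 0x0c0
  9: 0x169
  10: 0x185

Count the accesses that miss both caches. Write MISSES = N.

0: 0xcf (blk 12, set 0) → MISS  vc=[]
1: 0xc9 (blk 12, set 0) → L1-HIT  vc=[]
2: 0x83 (blk 8, set 0) → MISS  vc=[12]
3: 0xcc (blk 12, set 0) → VC-HIT  vc=[8]
4: 0x18a (blk 24, set 0) → MISS  vc=[8, 12]
5: 0x88 (blk 8, set 0) → VC-HIT  vc=[24, 12]
6: 0x169 (blk 22, set 2) → MISS  vc=[24, 12]
7: 0xcf (blk 12, set 0) → VC-HIT  vc=[24, 8]
8: 0xc0 (blk 12, set 0) → L1-HIT  vc=[24, 8]
9: 0x169 (blk 22, set 2) → L1-HIT  vc=[24, 8]
10: 0x185 (blk 24, set 0) → VC-HIT  vc=[12, 8]

MISSES = 4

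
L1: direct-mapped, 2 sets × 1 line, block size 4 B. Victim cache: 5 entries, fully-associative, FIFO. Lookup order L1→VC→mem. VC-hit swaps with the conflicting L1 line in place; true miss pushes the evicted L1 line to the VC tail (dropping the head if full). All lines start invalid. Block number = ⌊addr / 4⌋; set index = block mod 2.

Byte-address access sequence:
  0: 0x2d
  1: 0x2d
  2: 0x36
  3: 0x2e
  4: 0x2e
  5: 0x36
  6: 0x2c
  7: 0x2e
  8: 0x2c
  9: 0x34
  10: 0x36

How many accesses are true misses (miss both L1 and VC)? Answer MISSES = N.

MISSES = 2

0: 0x2d (blk 11, set 1) → MISS  vc=[]
1: 0x2d (blk 11, set 1) → L1-HIT  vc=[]
2: 0x36 (blk 13, set 1) → MISS  vc=[11]
3: 0x2e (blk 11, set 1) → VC-HIT  vc=[13]
4: 0x2e (blk 11, set 1) → L1-HIT  vc=[13]
5: 0x36 (blk 13, set 1) → VC-HIT  vc=[11]
6: 0x2c (blk 11, set 1) → VC-HIT  vc=[13]
7: 0x2e (blk 11, set 1) → L1-HIT  vc=[13]
8: 0x2c (blk 11, set 1) → L1-HIT  vc=[13]
9: 0x34 (blk 13, set 1) → VC-HIT  vc=[11]
10: 0x36 (blk 13, set 1) → L1-HIT  vc=[11]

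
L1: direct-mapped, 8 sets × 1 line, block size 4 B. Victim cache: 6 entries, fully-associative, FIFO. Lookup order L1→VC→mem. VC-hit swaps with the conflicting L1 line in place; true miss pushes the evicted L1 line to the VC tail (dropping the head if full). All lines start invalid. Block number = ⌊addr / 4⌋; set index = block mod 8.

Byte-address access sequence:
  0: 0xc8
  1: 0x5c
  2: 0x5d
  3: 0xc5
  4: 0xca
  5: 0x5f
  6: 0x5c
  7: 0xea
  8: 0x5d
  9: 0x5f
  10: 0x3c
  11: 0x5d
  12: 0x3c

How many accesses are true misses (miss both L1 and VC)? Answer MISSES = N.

MISSES = 5

  [0] addr=0xc8 blk=50 s=2: MISS | VC []
  [1] addr=0x5c blk=23 s=7: MISS | VC []
  [2] addr=0x5d blk=23 s=7: L1-HIT | VC []
  [3] addr=0xc5 blk=49 s=1: MISS | VC []
  [4] addr=0xca blk=50 s=2: L1-HIT | VC []
  [5] addr=0x5f blk=23 s=7: L1-HIT | VC []
  [6] addr=0x5c blk=23 s=7: L1-HIT | VC []
  [7] addr=0xea blk=58 s=2: MISS | VC [50]
  [8] addr=0x5d blk=23 s=7: L1-HIT | VC [50]
  [9] addr=0x5f blk=23 s=7: L1-HIT | VC [50]
  [10] addr=0x3c blk=15 s=7: MISS | VC [50, 23]
  [11] addr=0x5d blk=23 s=7: VC-HIT | VC [50, 15]
  [12] addr=0x3c blk=15 s=7: VC-HIT | VC [50, 23]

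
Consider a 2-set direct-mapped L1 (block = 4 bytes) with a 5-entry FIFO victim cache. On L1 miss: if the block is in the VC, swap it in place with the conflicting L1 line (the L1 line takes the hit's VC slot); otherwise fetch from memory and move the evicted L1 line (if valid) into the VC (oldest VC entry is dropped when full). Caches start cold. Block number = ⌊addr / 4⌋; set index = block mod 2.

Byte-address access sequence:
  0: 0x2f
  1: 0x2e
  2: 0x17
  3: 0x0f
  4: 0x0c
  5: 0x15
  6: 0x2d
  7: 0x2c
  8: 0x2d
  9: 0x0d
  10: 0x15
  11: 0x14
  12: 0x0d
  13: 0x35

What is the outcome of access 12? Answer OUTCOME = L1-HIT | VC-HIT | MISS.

  [0] addr=0x2f blk=11 s=1: MISS | VC []
  [1] addr=0x2e blk=11 s=1: L1-HIT | VC []
  [2] addr=0x17 blk=5 s=1: MISS | VC [11]
  [3] addr=0xf blk=3 s=1: MISS | VC [11, 5]
  [4] addr=0xc blk=3 s=1: L1-HIT | VC [11, 5]
  [5] addr=0x15 blk=5 s=1: VC-HIT | VC [11, 3]
  [6] addr=0x2d blk=11 s=1: VC-HIT | VC [5, 3]
  [7] addr=0x2c blk=11 s=1: L1-HIT | VC [5, 3]
  [8] addr=0x2d blk=11 s=1: L1-HIT | VC [5, 3]
  [9] addr=0xd blk=3 s=1: VC-HIT | VC [5, 11]
  [10] addr=0x15 blk=5 s=1: VC-HIT | VC [3, 11]
  [11] addr=0x14 blk=5 s=1: L1-HIT | VC [3, 11]
  [12] addr=0xd blk=3 s=1: VC-HIT | VC [5, 11]
  [13] addr=0x35 blk=13 s=1: MISS | VC [5, 11, 3]

OUTCOME = VC-HIT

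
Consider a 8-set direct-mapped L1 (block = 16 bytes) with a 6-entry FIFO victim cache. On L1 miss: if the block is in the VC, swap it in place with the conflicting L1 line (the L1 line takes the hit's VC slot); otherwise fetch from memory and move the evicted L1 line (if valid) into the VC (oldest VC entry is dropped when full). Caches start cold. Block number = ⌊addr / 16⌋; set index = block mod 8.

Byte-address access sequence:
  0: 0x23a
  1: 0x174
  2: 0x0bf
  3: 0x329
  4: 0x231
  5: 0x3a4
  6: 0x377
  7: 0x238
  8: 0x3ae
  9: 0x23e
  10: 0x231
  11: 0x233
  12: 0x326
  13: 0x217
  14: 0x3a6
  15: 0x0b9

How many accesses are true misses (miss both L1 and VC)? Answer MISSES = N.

  [0] addr=0x23a blk=35 s=3: MISS | VC []
  [1] addr=0x174 blk=23 s=7: MISS | VC []
  [2] addr=0xbf blk=11 s=3: MISS | VC [35]
  [3] addr=0x329 blk=50 s=2: MISS | VC [35]
  [4] addr=0x231 blk=35 s=3: VC-HIT | VC [11]
  [5] addr=0x3a4 blk=58 s=2: MISS | VC [11, 50]
  [6] addr=0x377 blk=55 s=7: MISS | VC [11, 50, 23]
  [7] addr=0x238 blk=35 s=3: L1-HIT | VC [11, 50, 23]
  [8] addr=0x3ae blk=58 s=2: L1-HIT | VC [11, 50, 23]
  [9] addr=0x23e blk=35 s=3: L1-HIT | VC [11, 50, 23]
  [10] addr=0x231 blk=35 s=3: L1-HIT | VC [11, 50, 23]
  [11] addr=0x233 blk=35 s=3: L1-HIT | VC [11, 50, 23]
  [12] addr=0x326 blk=50 s=2: VC-HIT | VC [11, 58, 23]
  [13] addr=0x217 blk=33 s=1: MISS | VC [11, 58, 23]
  [14] addr=0x3a6 blk=58 s=2: VC-HIT | VC [11, 50, 23]
  [15] addr=0xb9 blk=11 s=3: VC-HIT | VC [35, 50, 23]

MISSES = 7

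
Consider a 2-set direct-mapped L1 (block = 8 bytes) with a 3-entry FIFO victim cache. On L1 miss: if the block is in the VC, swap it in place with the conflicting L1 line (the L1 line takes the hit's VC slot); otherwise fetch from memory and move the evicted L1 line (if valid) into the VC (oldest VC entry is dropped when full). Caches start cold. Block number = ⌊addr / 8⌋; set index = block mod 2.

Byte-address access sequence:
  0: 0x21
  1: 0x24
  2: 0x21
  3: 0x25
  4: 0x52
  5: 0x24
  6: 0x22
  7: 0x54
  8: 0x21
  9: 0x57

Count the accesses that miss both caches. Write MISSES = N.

MISSES = 2

#0 0x21→b4/s0 MISS; vc=[]
#1 0x24→b4/s0 L1-HIT; vc=[]
#2 0x21→b4/s0 L1-HIT; vc=[]
#3 0x25→b4/s0 L1-HIT; vc=[]
#4 0x52→b10/s0 MISS; vc=[4]
#5 0x24→b4/s0 VC-HIT; vc=[10]
#6 0x22→b4/s0 L1-HIT; vc=[10]
#7 0x54→b10/s0 VC-HIT; vc=[4]
#8 0x21→b4/s0 VC-HIT; vc=[10]
#9 0x57→b10/s0 VC-HIT; vc=[4]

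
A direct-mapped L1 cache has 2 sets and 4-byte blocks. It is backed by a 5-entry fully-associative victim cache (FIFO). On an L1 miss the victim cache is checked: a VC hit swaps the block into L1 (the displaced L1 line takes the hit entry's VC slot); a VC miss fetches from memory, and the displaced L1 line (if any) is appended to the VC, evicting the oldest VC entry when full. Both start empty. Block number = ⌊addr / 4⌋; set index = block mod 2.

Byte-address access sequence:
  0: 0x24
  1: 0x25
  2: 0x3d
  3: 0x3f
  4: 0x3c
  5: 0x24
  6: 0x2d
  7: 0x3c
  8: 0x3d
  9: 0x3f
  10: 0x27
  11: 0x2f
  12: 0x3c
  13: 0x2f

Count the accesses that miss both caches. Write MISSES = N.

#0 0x24→b9/s1 MISS; vc=[]
#1 0x25→b9/s1 L1-HIT; vc=[]
#2 0x3d→b15/s1 MISS; vc=[9]
#3 0x3f→b15/s1 L1-HIT; vc=[9]
#4 0x3c→b15/s1 L1-HIT; vc=[9]
#5 0x24→b9/s1 VC-HIT; vc=[15]
#6 0x2d→b11/s1 MISS; vc=[15,9]
#7 0x3c→b15/s1 VC-HIT; vc=[11,9]
#8 0x3d→b15/s1 L1-HIT; vc=[11,9]
#9 0x3f→b15/s1 L1-HIT; vc=[11,9]
#10 0x27→b9/s1 VC-HIT; vc=[11,15]
#11 0x2f→b11/s1 VC-HIT; vc=[9,15]
#12 0x3c→b15/s1 VC-HIT; vc=[9,11]
#13 0x2f→b11/s1 VC-HIT; vc=[9,15]

MISSES = 3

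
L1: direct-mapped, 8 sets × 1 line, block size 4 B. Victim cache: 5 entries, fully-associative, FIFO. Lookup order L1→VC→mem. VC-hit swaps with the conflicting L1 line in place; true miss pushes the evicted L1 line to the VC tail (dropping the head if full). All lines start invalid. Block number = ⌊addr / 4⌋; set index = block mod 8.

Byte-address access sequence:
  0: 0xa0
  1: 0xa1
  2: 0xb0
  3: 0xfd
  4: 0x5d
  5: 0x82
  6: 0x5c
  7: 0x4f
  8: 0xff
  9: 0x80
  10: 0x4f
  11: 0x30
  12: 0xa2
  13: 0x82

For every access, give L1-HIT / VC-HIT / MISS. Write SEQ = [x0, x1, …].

#0 0xa0→b40/s0 MISS; vc=[]
#1 0xa1→b40/s0 L1-HIT; vc=[]
#2 0xb0→b44/s4 MISS; vc=[]
#3 0xfd→b63/s7 MISS; vc=[]
#4 0x5d→b23/s7 MISS; vc=[63]
#5 0x82→b32/s0 MISS; vc=[63,40]
#6 0x5c→b23/s7 L1-HIT; vc=[63,40]
#7 0x4f→b19/s3 MISS; vc=[63,40]
#8 0xff→b63/s7 VC-HIT; vc=[23,40]
#9 0x80→b32/s0 L1-HIT; vc=[23,40]
#10 0x4f→b19/s3 L1-HIT; vc=[23,40]
#11 0x30→b12/s4 MISS; vc=[23,40,44]
#12 0xa2→b40/s0 VC-HIT; vc=[23,32,44]
#13 0x82→b32/s0 VC-HIT; vc=[23,40,44]

SEQ = [MISS, L1-HIT, MISS, MISS, MISS, MISS, L1-HIT, MISS, VC-HIT, L1-HIT, L1-HIT, MISS, VC-HIT, VC-HIT]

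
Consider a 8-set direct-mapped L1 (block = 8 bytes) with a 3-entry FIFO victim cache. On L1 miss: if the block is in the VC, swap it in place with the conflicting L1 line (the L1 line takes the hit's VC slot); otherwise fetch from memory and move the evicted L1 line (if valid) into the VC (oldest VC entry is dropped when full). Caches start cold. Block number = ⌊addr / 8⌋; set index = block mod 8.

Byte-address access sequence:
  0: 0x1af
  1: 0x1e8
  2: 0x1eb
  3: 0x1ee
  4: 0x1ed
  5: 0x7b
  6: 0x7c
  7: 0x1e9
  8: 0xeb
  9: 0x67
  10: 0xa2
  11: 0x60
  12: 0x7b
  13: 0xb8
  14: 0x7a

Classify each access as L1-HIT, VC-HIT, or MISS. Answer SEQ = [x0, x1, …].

#0 0x1af→b53/s5 MISS; vc=[]
#1 0x1e8→b61/s5 MISS; vc=[53]
#2 0x1eb→b61/s5 L1-HIT; vc=[53]
#3 0x1ee→b61/s5 L1-HIT; vc=[53]
#4 0x1ed→b61/s5 L1-HIT; vc=[53]
#5 0x7b→b15/s7 MISS; vc=[53]
#6 0x7c→b15/s7 L1-HIT; vc=[53]
#7 0x1e9→b61/s5 L1-HIT; vc=[53]
#8 0xeb→b29/s5 MISS; vc=[53,61]
#9 0x67→b12/s4 MISS; vc=[53,61]
#10 0xa2→b20/s4 MISS; vc=[53,61,12]
#11 0x60→b12/s4 VC-HIT; vc=[53,61,20]
#12 0x7b→b15/s7 L1-HIT; vc=[53,61,20]
#13 0xb8→b23/s7 MISS; vc=[61,20,15]
#14 0x7a→b15/s7 VC-HIT; vc=[61,20,23]

SEQ = [MISS, MISS, L1-HIT, L1-HIT, L1-HIT, MISS, L1-HIT, L1-HIT, MISS, MISS, MISS, VC-HIT, L1-HIT, MISS, VC-HIT]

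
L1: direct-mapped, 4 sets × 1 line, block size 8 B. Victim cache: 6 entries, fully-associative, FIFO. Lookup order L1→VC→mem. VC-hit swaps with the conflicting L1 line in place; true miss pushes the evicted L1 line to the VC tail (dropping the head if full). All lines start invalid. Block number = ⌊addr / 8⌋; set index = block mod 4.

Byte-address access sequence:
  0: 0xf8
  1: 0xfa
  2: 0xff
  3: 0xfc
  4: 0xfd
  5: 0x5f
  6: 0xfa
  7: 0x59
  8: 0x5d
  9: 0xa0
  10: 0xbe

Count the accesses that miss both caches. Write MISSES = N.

MISSES = 4

  [0] addr=0xf8 blk=31 s=3: MISS | VC []
  [1] addr=0xfa blk=31 s=3: L1-HIT | VC []
  [2] addr=0xff blk=31 s=3: L1-HIT | VC []
  [3] addr=0xfc blk=31 s=3: L1-HIT | VC []
  [4] addr=0xfd blk=31 s=3: L1-HIT | VC []
  [5] addr=0x5f blk=11 s=3: MISS | VC [31]
  [6] addr=0xfa blk=31 s=3: VC-HIT | VC [11]
  [7] addr=0x59 blk=11 s=3: VC-HIT | VC [31]
  [8] addr=0x5d blk=11 s=3: L1-HIT | VC [31]
  [9] addr=0xa0 blk=20 s=0: MISS | VC [31]
  [10] addr=0xbe blk=23 s=3: MISS | VC [31, 11]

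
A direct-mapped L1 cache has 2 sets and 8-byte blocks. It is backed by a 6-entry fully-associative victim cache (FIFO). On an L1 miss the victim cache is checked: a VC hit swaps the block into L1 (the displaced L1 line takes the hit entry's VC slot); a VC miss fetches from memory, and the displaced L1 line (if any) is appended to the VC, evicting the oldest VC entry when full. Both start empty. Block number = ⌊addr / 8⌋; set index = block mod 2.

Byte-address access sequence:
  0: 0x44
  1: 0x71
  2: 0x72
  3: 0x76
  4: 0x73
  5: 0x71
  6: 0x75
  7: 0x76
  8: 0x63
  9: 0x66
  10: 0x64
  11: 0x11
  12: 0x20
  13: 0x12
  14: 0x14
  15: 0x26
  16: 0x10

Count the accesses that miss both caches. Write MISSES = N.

MISSES = 5

0: 0x44 (blk 8, set 0) → MISS  vc=[]
1: 0x71 (blk 14, set 0) → MISS  vc=[8]
2: 0x72 (blk 14, set 0) → L1-HIT  vc=[8]
3: 0x76 (blk 14, set 0) → L1-HIT  vc=[8]
4: 0x73 (blk 14, set 0) → L1-HIT  vc=[8]
5: 0x71 (blk 14, set 0) → L1-HIT  vc=[8]
6: 0x75 (blk 14, set 0) → L1-HIT  vc=[8]
7: 0x76 (blk 14, set 0) → L1-HIT  vc=[8]
8: 0x63 (blk 12, set 0) → MISS  vc=[8, 14]
9: 0x66 (blk 12, set 0) → L1-HIT  vc=[8, 14]
10: 0x64 (blk 12, set 0) → L1-HIT  vc=[8, 14]
11: 0x11 (blk 2, set 0) → MISS  vc=[8, 14, 12]
12: 0x20 (blk 4, set 0) → MISS  vc=[8, 14, 12, 2]
13: 0x12 (blk 2, set 0) → VC-HIT  vc=[8, 14, 12, 4]
14: 0x14 (blk 2, set 0) → L1-HIT  vc=[8, 14, 12, 4]
15: 0x26 (blk 4, set 0) → VC-HIT  vc=[8, 14, 12, 2]
16: 0x10 (blk 2, set 0) → VC-HIT  vc=[8, 14, 12, 4]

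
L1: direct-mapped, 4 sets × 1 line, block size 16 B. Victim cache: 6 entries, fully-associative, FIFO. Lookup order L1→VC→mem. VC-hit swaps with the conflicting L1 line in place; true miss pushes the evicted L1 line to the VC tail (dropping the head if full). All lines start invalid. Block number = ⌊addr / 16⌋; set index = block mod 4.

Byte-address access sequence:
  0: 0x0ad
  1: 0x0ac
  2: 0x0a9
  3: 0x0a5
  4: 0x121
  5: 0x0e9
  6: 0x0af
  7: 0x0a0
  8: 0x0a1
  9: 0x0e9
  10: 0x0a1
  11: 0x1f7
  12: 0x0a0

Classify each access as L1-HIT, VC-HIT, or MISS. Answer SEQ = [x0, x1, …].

  [0] addr=0xad blk=10 s=2: MISS | VC []
  [1] addr=0xac blk=10 s=2: L1-HIT | VC []
  [2] addr=0xa9 blk=10 s=2: L1-HIT | VC []
  [3] addr=0xa5 blk=10 s=2: L1-HIT | VC []
  [4] addr=0x121 blk=18 s=2: MISS | VC [10]
  [5] addr=0xe9 blk=14 s=2: MISS | VC [10, 18]
  [6] addr=0xaf blk=10 s=2: VC-HIT | VC [14, 18]
  [7] addr=0xa0 blk=10 s=2: L1-HIT | VC [14, 18]
  [8] addr=0xa1 blk=10 s=2: L1-HIT | VC [14, 18]
  [9] addr=0xe9 blk=14 s=2: VC-HIT | VC [10, 18]
  [10] addr=0xa1 blk=10 s=2: VC-HIT | VC [14, 18]
  [11] addr=0x1f7 blk=31 s=3: MISS | VC [14, 18]
  [12] addr=0xa0 blk=10 s=2: L1-HIT | VC [14, 18]

SEQ = [MISS, L1-HIT, L1-HIT, L1-HIT, MISS, MISS, VC-HIT, L1-HIT, L1-HIT, VC-HIT, VC-HIT, MISS, L1-HIT]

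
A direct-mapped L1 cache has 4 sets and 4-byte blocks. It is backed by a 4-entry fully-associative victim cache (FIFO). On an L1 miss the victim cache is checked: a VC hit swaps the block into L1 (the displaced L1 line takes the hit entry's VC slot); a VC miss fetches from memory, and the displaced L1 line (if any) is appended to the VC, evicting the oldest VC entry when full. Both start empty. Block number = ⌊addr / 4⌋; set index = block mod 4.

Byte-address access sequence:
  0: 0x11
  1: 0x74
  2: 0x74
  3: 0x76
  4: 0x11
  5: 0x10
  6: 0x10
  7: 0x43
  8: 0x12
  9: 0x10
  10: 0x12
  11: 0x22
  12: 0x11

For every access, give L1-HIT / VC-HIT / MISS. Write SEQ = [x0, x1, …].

#0 0x11→b4/s0 MISS; vc=[]
#1 0x74→b29/s1 MISS; vc=[]
#2 0x74→b29/s1 L1-HIT; vc=[]
#3 0x76→b29/s1 L1-HIT; vc=[]
#4 0x11→b4/s0 L1-HIT; vc=[]
#5 0x10→b4/s0 L1-HIT; vc=[]
#6 0x10→b4/s0 L1-HIT; vc=[]
#7 0x43→b16/s0 MISS; vc=[4]
#8 0x12→b4/s0 VC-HIT; vc=[16]
#9 0x10→b4/s0 L1-HIT; vc=[16]
#10 0x12→b4/s0 L1-HIT; vc=[16]
#11 0x22→b8/s0 MISS; vc=[16,4]
#12 0x11→b4/s0 VC-HIT; vc=[16,8]

SEQ = [MISS, MISS, L1-HIT, L1-HIT, L1-HIT, L1-HIT, L1-HIT, MISS, VC-HIT, L1-HIT, L1-HIT, MISS, VC-HIT]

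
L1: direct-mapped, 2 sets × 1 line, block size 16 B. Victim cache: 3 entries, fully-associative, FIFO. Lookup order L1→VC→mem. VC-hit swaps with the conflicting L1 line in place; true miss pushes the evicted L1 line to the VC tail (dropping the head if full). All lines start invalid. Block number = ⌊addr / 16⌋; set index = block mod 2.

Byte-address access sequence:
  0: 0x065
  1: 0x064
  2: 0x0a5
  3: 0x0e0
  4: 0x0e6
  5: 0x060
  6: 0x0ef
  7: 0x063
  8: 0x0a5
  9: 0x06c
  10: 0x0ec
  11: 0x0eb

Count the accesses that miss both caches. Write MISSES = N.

  [0] addr=0x65 blk=6 s=0: MISS | VC []
  [1] addr=0x64 blk=6 s=0: L1-HIT | VC []
  [2] addr=0xa5 blk=10 s=0: MISS | VC [6]
  [3] addr=0xe0 blk=14 s=0: MISS | VC [6, 10]
  [4] addr=0xe6 blk=14 s=0: L1-HIT | VC [6, 10]
  [5] addr=0x60 blk=6 s=0: VC-HIT | VC [14, 10]
  [6] addr=0xef blk=14 s=0: VC-HIT | VC [6, 10]
  [7] addr=0x63 blk=6 s=0: VC-HIT | VC [14, 10]
  [8] addr=0xa5 blk=10 s=0: VC-HIT | VC [14, 6]
  [9] addr=0x6c blk=6 s=0: VC-HIT | VC [14, 10]
  [10] addr=0xec blk=14 s=0: VC-HIT | VC [6, 10]
  [11] addr=0xeb blk=14 s=0: L1-HIT | VC [6, 10]

MISSES = 3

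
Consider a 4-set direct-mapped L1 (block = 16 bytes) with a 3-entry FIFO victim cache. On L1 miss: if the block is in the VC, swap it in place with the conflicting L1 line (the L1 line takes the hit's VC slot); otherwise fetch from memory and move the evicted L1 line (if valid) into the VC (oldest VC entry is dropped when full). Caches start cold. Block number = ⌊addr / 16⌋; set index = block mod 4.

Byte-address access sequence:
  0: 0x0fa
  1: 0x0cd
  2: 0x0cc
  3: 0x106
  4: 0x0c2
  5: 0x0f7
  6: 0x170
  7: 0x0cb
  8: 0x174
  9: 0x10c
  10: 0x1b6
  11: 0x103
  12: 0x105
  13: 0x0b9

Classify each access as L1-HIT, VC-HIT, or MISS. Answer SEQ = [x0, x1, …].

SEQ = [MISS, MISS, L1-HIT, MISS, VC-HIT, L1-HIT, MISS, L1-HIT, L1-HIT, VC-HIT, MISS, L1-HIT, L1-HIT, MISS]

0: 0xfa (blk 15, set 3) → MISS  vc=[]
1: 0xcd (blk 12, set 0) → MISS  vc=[]
2: 0xcc (blk 12, set 0) → L1-HIT  vc=[]
3: 0x106 (blk 16, set 0) → MISS  vc=[12]
4: 0xc2 (blk 12, set 0) → VC-HIT  vc=[16]
5: 0xf7 (blk 15, set 3) → L1-HIT  vc=[16]
6: 0x170 (blk 23, set 3) → MISS  vc=[16, 15]
7: 0xcb (blk 12, set 0) → L1-HIT  vc=[16, 15]
8: 0x174 (blk 23, set 3) → L1-HIT  vc=[16, 15]
9: 0x10c (blk 16, set 0) → VC-HIT  vc=[12, 15]
10: 0x1b6 (blk 27, set 3) → MISS  vc=[12, 15, 23]
11: 0x103 (blk 16, set 0) → L1-HIT  vc=[12, 15, 23]
12: 0x105 (blk 16, set 0) → L1-HIT  vc=[12, 15, 23]
13: 0xb9 (blk 11, set 3) → MISS  vc=[15, 23, 27]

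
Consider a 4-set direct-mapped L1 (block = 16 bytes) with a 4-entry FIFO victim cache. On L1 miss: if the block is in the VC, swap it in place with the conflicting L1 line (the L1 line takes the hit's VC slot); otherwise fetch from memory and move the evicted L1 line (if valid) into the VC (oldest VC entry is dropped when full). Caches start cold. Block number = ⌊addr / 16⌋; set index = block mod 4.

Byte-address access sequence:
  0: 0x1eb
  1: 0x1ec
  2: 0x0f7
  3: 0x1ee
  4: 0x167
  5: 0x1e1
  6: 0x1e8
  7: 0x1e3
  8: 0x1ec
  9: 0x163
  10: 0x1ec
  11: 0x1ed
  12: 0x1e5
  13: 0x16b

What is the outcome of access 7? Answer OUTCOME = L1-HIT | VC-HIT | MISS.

OUTCOME = L1-HIT

0: 0x1eb (blk 30, set 2) → MISS  vc=[]
1: 0x1ec (blk 30, set 2) → L1-HIT  vc=[]
2: 0xf7 (blk 15, set 3) → MISS  vc=[]
3: 0x1ee (blk 30, set 2) → L1-HIT  vc=[]
4: 0x167 (blk 22, set 2) → MISS  vc=[30]
5: 0x1e1 (blk 30, set 2) → VC-HIT  vc=[22]
6: 0x1e8 (blk 30, set 2) → L1-HIT  vc=[22]
7: 0x1e3 (blk 30, set 2) → L1-HIT  vc=[22]
8: 0x1ec (blk 30, set 2) → L1-HIT  vc=[22]
9: 0x163 (blk 22, set 2) → VC-HIT  vc=[30]
10: 0x1ec (blk 30, set 2) → VC-HIT  vc=[22]
11: 0x1ed (blk 30, set 2) → L1-HIT  vc=[22]
12: 0x1e5 (blk 30, set 2) → L1-HIT  vc=[22]
13: 0x16b (blk 22, set 2) → VC-HIT  vc=[30]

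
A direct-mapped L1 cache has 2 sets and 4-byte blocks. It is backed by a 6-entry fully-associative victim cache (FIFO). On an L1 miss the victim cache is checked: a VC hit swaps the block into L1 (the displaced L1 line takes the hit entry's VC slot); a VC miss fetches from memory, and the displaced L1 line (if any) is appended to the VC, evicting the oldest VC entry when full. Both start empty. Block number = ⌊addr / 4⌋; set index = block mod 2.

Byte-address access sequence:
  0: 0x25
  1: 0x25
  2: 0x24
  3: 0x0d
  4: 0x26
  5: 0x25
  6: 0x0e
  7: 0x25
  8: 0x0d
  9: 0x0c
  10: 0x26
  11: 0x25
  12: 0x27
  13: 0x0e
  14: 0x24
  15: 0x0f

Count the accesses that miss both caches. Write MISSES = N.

MISSES = 2

0: 0x25 (blk 9, set 1) → MISS  vc=[]
1: 0x25 (blk 9, set 1) → L1-HIT  vc=[]
2: 0x24 (blk 9, set 1) → L1-HIT  vc=[]
3: 0xd (blk 3, set 1) → MISS  vc=[9]
4: 0x26 (blk 9, set 1) → VC-HIT  vc=[3]
5: 0x25 (blk 9, set 1) → L1-HIT  vc=[3]
6: 0xe (blk 3, set 1) → VC-HIT  vc=[9]
7: 0x25 (blk 9, set 1) → VC-HIT  vc=[3]
8: 0xd (blk 3, set 1) → VC-HIT  vc=[9]
9: 0xc (blk 3, set 1) → L1-HIT  vc=[9]
10: 0x26 (blk 9, set 1) → VC-HIT  vc=[3]
11: 0x25 (blk 9, set 1) → L1-HIT  vc=[3]
12: 0x27 (blk 9, set 1) → L1-HIT  vc=[3]
13: 0xe (blk 3, set 1) → VC-HIT  vc=[9]
14: 0x24 (blk 9, set 1) → VC-HIT  vc=[3]
15: 0xf (blk 3, set 1) → VC-HIT  vc=[9]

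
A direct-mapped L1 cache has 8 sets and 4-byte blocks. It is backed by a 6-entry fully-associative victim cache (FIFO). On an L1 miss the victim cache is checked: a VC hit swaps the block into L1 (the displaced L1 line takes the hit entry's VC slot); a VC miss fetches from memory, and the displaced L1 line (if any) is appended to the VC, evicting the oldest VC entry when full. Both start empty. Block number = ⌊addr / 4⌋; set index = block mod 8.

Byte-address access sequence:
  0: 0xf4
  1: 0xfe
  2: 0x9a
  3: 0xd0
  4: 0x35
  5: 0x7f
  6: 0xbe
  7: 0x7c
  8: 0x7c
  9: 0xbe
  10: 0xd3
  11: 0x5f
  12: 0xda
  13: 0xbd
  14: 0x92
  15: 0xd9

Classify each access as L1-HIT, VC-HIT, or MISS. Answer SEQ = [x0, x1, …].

  [0] addr=0xf4 blk=61 s=5: MISS | VC []
  [1] addr=0xfe blk=63 s=7: MISS | VC []
  [2] addr=0x9a blk=38 s=6: MISS | VC []
  [3] addr=0xd0 blk=52 s=4: MISS | VC []
  [4] addr=0x35 blk=13 s=5: MISS | VC [61]
  [5] addr=0x7f blk=31 s=7: MISS | VC [61, 63]
  [6] addr=0xbe blk=47 s=7: MISS | VC [61, 63, 31]
  [7] addr=0x7c blk=31 s=7: VC-HIT | VC [61, 63, 47]
  [8] addr=0x7c blk=31 s=7: L1-HIT | VC [61, 63, 47]
  [9] addr=0xbe blk=47 s=7: VC-HIT | VC [61, 63, 31]
  [10] addr=0xd3 blk=52 s=4: L1-HIT | VC [61, 63, 31]
  [11] addr=0x5f blk=23 s=7: MISS | VC [61, 63, 31, 47]
  [12] addr=0xda blk=54 s=6: MISS | VC [61, 63, 31, 47, 38]
  [13] addr=0xbd blk=47 s=7: VC-HIT | VC [61, 63, 31, 23, 38]
  [14] addr=0x92 blk=36 s=4: MISS | VC [61, 63, 31, 23, 38, 52]
  [15] addr=0xd9 blk=54 s=6: L1-HIT | VC [61, 63, 31, 23, 38, 52]

SEQ = [MISS, MISS, MISS, MISS, MISS, MISS, MISS, VC-HIT, L1-HIT, VC-HIT, L1-HIT, MISS, MISS, VC-HIT, MISS, L1-HIT]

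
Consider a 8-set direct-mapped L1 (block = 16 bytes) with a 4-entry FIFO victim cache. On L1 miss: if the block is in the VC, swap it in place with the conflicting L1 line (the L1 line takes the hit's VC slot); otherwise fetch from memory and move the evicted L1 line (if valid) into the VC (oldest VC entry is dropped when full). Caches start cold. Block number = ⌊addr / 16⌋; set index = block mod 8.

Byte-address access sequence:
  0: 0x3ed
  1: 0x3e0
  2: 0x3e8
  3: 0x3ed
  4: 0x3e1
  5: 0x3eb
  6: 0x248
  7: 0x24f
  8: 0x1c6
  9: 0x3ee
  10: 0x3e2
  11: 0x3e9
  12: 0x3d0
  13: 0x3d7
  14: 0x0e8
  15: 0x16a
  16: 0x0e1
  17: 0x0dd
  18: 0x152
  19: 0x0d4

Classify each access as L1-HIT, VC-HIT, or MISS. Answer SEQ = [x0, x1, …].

0: 0x3ed (blk 62, set 6) → MISS  vc=[]
1: 0x3e0 (blk 62, set 6) → L1-HIT  vc=[]
2: 0x3e8 (blk 62, set 6) → L1-HIT  vc=[]
3: 0x3ed (blk 62, set 6) → L1-HIT  vc=[]
4: 0x3e1 (blk 62, set 6) → L1-HIT  vc=[]
5: 0x3eb (blk 62, set 6) → L1-HIT  vc=[]
6: 0x248 (blk 36, set 4) → MISS  vc=[]
7: 0x24f (blk 36, set 4) → L1-HIT  vc=[]
8: 0x1c6 (blk 28, set 4) → MISS  vc=[36]
9: 0x3ee (blk 62, set 6) → L1-HIT  vc=[36]
10: 0x3e2 (blk 62, set 6) → L1-HIT  vc=[36]
11: 0x3e9 (blk 62, set 6) → L1-HIT  vc=[36]
12: 0x3d0 (blk 61, set 5) → MISS  vc=[36]
13: 0x3d7 (blk 61, set 5) → L1-HIT  vc=[36]
14: 0xe8 (blk 14, set 6) → MISS  vc=[36, 62]
15: 0x16a (blk 22, set 6) → MISS  vc=[36, 62, 14]
16: 0xe1 (blk 14, set 6) → VC-HIT  vc=[36, 62, 22]
17: 0xdd (blk 13, set 5) → MISS  vc=[36, 62, 22, 61]
18: 0x152 (blk 21, set 5) → MISS  vc=[62, 22, 61, 13]
19: 0xd4 (blk 13, set 5) → VC-HIT  vc=[62, 22, 61, 21]

SEQ = [MISS, L1-HIT, L1-HIT, L1-HIT, L1-HIT, L1-HIT, MISS, L1-HIT, MISS, L1-HIT, L1-HIT, L1-HIT, MISS, L1-HIT, MISS, MISS, VC-HIT, MISS, MISS, VC-HIT]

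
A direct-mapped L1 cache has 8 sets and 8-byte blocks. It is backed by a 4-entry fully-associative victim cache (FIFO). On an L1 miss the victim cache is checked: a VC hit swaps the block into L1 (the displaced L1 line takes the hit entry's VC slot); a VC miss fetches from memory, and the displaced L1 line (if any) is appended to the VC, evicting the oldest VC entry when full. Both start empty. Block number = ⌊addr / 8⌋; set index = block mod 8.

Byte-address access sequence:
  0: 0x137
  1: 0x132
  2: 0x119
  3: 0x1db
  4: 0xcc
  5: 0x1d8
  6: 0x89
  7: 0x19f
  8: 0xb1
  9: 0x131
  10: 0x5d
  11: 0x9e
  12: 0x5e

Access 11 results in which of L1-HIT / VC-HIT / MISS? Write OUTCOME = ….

#0 0x137→b38/s6 MISS; vc=[]
#1 0x132→b38/s6 L1-HIT; vc=[]
#2 0x119→b35/s3 MISS; vc=[]
#3 0x1db→b59/s3 MISS; vc=[35]
#4 0xcc→b25/s1 MISS; vc=[35]
#5 0x1d8→b59/s3 L1-HIT; vc=[35]
#6 0x89→b17/s1 MISS; vc=[35,25]
#7 0x19f→b51/s3 MISS; vc=[35,25,59]
#8 0xb1→b22/s6 MISS; vc=[35,25,59,38]
#9 0x131→b38/s6 VC-HIT; vc=[35,25,59,22]
#10 0x5d→b11/s3 MISS; vc=[25,59,22,51]
#11 0x9e→b19/s3 MISS; vc=[59,22,51,11]
#12 0x5e→b11/s3 VC-HIT; vc=[59,22,51,19]

OUTCOME = MISS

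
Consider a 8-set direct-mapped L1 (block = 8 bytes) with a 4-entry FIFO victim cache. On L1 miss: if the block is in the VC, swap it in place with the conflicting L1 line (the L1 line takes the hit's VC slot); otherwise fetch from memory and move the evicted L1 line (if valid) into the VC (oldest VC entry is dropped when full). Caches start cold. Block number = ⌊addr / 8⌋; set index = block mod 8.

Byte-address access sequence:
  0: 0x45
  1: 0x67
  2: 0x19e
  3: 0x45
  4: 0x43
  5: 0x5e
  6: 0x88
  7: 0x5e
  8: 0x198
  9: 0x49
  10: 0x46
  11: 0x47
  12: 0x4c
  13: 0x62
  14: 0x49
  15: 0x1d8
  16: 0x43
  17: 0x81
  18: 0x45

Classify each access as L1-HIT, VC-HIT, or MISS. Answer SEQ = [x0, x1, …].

#0 0x45→b8/s0 MISS; vc=[]
#1 0x67→b12/s4 MISS; vc=[]
#2 0x19e→b51/s3 MISS; vc=[]
#3 0x45→b8/s0 L1-HIT; vc=[]
#4 0x43→b8/s0 L1-HIT; vc=[]
#5 0x5e→b11/s3 MISS; vc=[51]
#6 0x88→b17/s1 MISS; vc=[51]
#7 0x5e→b11/s3 L1-HIT; vc=[51]
#8 0x198→b51/s3 VC-HIT; vc=[11]
#9 0x49→b9/s1 MISS; vc=[11,17]
#10 0x46→b8/s0 L1-HIT; vc=[11,17]
#11 0x47→b8/s0 L1-HIT; vc=[11,17]
#12 0x4c→b9/s1 L1-HIT; vc=[11,17]
#13 0x62→b12/s4 L1-HIT; vc=[11,17]
#14 0x49→b9/s1 L1-HIT; vc=[11,17]
#15 0x1d8→b59/s3 MISS; vc=[11,17,51]
#16 0x43→b8/s0 L1-HIT; vc=[11,17,51]
#17 0x81→b16/s0 MISS; vc=[11,17,51,8]
#18 0x45→b8/s0 VC-HIT; vc=[11,17,51,16]

SEQ = [MISS, MISS, MISS, L1-HIT, L1-HIT, MISS, MISS, L1-HIT, VC-HIT, MISS, L1-HIT, L1-HIT, L1-HIT, L1-HIT, L1-HIT, MISS, L1-HIT, MISS, VC-HIT]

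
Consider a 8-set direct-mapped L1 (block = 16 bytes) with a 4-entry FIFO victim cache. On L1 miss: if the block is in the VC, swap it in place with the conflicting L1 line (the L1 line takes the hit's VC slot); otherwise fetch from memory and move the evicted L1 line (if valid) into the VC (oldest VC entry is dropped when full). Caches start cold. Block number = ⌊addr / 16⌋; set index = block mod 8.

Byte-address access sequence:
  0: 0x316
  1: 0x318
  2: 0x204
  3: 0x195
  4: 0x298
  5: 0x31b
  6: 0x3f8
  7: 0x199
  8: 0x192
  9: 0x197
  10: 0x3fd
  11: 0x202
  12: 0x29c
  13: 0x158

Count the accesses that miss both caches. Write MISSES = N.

#0 0x316→b49/s1 MISS; vc=[]
#1 0x318→b49/s1 L1-HIT; vc=[]
#2 0x204→b32/s0 MISS; vc=[]
#3 0x195→b25/s1 MISS; vc=[49]
#4 0x298→b41/s1 MISS; vc=[49,25]
#5 0x31b→b49/s1 VC-HIT; vc=[41,25]
#6 0x3f8→b63/s7 MISS; vc=[41,25]
#7 0x199→b25/s1 VC-HIT; vc=[41,49]
#8 0x192→b25/s1 L1-HIT; vc=[41,49]
#9 0x197→b25/s1 L1-HIT; vc=[41,49]
#10 0x3fd→b63/s7 L1-HIT; vc=[41,49]
#11 0x202→b32/s0 L1-HIT; vc=[41,49]
#12 0x29c→b41/s1 VC-HIT; vc=[25,49]
#13 0x158→b21/s5 MISS; vc=[25,49]

MISSES = 6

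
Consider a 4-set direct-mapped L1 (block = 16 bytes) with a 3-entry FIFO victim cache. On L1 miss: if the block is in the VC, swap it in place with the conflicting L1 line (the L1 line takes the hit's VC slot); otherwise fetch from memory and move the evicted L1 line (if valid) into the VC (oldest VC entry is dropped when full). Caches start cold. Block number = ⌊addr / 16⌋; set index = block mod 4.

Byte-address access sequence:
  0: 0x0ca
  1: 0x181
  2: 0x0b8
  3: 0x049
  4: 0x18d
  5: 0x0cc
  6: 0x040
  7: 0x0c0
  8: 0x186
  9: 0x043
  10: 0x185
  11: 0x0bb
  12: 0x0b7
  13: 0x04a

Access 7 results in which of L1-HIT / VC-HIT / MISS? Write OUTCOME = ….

OUTCOME = VC-HIT

0: 0xca (blk 12, set 0) → MISS  vc=[]
1: 0x181 (blk 24, set 0) → MISS  vc=[12]
2: 0xb8 (blk 11, set 3) → MISS  vc=[12]
3: 0x49 (blk 4, set 0) → MISS  vc=[12, 24]
4: 0x18d (blk 24, set 0) → VC-HIT  vc=[12, 4]
5: 0xcc (blk 12, set 0) → VC-HIT  vc=[24, 4]
6: 0x40 (blk 4, set 0) → VC-HIT  vc=[24, 12]
7: 0xc0 (blk 12, set 0) → VC-HIT  vc=[24, 4]
8: 0x186 (blk 24, set 0) → VC-HIT  vc=[12, 4]
9: 0x43 (blk 4, set 0) → VC-HIT  vc=[12, 24]
10: 0x185 (blk 24, set 0) → VC-HIT  vc=[12, 4]
11: 0xbb (blk 11, set 3) → L1-HIT  vc=[12, 4]
12: 0xb7 (blk 11, set 3) → L1-HIT  vc=[12, 4]
13: 0x4a (blk 4, set 0) → VC-HIT  vc=[12, 24]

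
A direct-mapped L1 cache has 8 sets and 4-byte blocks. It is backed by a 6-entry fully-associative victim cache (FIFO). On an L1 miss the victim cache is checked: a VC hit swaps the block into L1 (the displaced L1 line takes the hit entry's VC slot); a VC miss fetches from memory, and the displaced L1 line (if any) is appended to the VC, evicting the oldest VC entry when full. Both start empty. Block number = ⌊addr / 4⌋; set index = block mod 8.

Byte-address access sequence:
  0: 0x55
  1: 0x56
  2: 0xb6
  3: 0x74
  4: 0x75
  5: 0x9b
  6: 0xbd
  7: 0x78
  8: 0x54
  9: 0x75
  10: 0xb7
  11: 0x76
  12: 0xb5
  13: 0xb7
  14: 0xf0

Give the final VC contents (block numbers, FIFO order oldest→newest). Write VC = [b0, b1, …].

#0 0x55→b21/s5 MISS; vc=[]
#1 0x56→b21/s5 L1-HIT; vc=[]
#2 0xb6→b45/s5 MISS; vc=[21]
#3 0x74→b29/s5 MISS; vc=[21,45]
#4 0x75→b29/s5 L1-HIT; vc=[21,45]
#5 0x9b→b38/s6 MISS; vc=[21,45]
#6 0xbd→b47/s7 MISS; vc=[21,45]
#7 0x78→b30/s6 MISS; vc=[21,45,38]
#8 0x54→b21/s5 VC-HIT; vc=[29,45,38]
#9 0x75→b29/s5 VC-HIT; vc=[21,45,38]
#10 0xb7→b45/s5 VC-HIT; vc=[21,29,38]
#11 0x76→b29/s5 VC-HIT; vc=[21,45,38]
#12 0xb5→b45/s5 VC-HIT; vc=[21,29,38]
#13 0xb7→b45/s5 L1-HIT; vc=[21,29,38]
#14 0xf0→b60/s4 MISS; vc=[21,29,38]

VC = [21, 29, 38]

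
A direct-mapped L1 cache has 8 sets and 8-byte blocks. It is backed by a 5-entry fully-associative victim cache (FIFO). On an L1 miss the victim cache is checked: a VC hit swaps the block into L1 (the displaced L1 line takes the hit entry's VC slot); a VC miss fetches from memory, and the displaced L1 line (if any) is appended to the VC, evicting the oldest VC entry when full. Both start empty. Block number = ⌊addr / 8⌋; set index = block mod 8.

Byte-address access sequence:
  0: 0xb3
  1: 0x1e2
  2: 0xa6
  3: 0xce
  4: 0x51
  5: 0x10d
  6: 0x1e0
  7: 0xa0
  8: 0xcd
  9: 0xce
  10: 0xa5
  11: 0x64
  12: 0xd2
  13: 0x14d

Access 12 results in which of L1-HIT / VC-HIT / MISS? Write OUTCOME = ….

OUTCOME = MISS

  [0] addr=0xb3 blk=22 s=6: MISS | VC []
  [1] addr=0x1e2 blk=60 s=4: MISS | VC []
  [2] addr=0xa6 blk=20 s=4: MISS | VC [60]
  [3] addr=0xce blk=25 s=1: MISS | VC [60]
  [4] addr=0x51 blk=10 s=2: MISS | VC [60]
  [5] addr=0x10d blk=33 s=1: MISS | VC [60, 25]
  [6] addr=0x1e0 blk=60 s=4: VC-HIT | VC [20, 25]
  [7] addr=0xa0 blk=20 s=4: VC-HIT | VC [60, 25]
  [8] addr=0xcd blk=25 s=1: VC-HIT | VC [60, 33]
  [9] addr=0xce blk=25 s=1: L1-HIT | VC [60, 33]
  [10] addr=0xa5 blk=20 s=4: L1-HIT | VC [60, 33]
  [11] addr=0x64 blk=12 s=4: MISS | VC [60, 33, 20]
  [12] addr=0xd2 blk=26 s=2: MISS | VC [60, 33, 20, 10]
  [13] addr=0x14d blk=41 s=1: MISS | VC [60, 33, 20, 10, 25]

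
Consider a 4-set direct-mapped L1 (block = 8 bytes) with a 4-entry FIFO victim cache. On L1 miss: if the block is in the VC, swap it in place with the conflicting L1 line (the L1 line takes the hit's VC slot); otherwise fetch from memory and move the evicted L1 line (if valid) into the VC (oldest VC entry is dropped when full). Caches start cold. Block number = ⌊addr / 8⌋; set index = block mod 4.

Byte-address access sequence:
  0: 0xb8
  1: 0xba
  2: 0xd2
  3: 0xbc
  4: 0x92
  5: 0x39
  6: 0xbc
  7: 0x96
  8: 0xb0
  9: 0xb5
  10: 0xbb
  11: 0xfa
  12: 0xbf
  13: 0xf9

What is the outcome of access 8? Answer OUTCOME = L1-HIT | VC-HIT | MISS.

#0 0xb8→b23/s3 MISS; vc=[]
#1 0xba→b23/s3 L1-HIT; vc=[]
#2 0xd2→b26/s2 MISS; vc=[]
#3 0xbc→b23/s3 L1-HIT; vc=[]
#4 0x92→b18/s2 MISS; vc=[26]
#5 0x39→b7/s3 MISS; vc=[26,23]
#6 0xbc→b23/s3 VC-HIT; vc=[26,7]
#7 0x96→b18/s2 L1-HIT; vc=[26,7]
#8 0xb0→b22/s2 MISS; vc=[26,7,18]
#9 0xb5→b22/s2 L1-HIT; vc=[26,7,18]
#10 0xbb→b23/s3 L1-HIT; vc=[26,7,18]
#11 0xfa→b31/s3 MISS; vc=[26,7,18,23]
#12 0xbf→b23/s3 VC-HIT; vc=[26,7,18,31]
#13 0xf9→b31/s3 VC-HIT; vc=[26,7,18,23]

OUTCOME = MISS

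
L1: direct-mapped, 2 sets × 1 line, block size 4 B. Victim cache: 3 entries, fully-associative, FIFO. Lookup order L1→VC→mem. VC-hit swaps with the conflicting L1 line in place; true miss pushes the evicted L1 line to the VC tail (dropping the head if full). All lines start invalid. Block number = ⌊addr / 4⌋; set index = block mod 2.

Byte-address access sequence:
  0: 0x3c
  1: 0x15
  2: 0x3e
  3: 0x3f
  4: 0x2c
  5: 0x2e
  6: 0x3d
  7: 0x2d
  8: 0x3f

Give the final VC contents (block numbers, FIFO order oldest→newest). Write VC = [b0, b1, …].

VC = [5, 11]

  [0] addr=0x3c blk=15 s=1: MISS | VC []
  [1] addr=0x15 blk=5 s=1: MISS | VC [15]
  [2] addr=0x3e blk=15 s=1: VC-HIT | VC [5]
  [3] addr=0x3f blk=15 s=1: L1-HIT | VC [5]
  [4] addr=0x2c blk=11 s=1: MISS | VC [5, 15]
  [5] addr=0x2e blk=11 s=1: L1-HIT | VC [5, 15]
  [6] addr=0x3d blk=15 s=1: VC-HIT | VC [5, 11]
  [7] addr=0x2d blk=11 s=1: VC-HIT | VC [5, 15]
  [8] addr=0x3f blk=15 s=1: VC-HIT | VC [5, 11]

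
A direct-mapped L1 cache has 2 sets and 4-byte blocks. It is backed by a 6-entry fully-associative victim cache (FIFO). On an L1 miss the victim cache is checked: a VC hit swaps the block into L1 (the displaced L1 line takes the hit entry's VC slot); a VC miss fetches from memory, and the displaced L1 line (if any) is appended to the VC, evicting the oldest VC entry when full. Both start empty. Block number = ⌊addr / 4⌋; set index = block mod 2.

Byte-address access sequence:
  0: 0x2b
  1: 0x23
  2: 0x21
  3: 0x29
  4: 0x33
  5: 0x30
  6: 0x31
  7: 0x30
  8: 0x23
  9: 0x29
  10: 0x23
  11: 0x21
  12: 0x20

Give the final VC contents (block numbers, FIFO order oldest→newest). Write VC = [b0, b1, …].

#0 0x2b→b10/s0 MISS; vc=[]
#1 0x23→b8/s0 MISS; vc=[10]
#2 0x21→b8/s0 L1-HIT; vc=[10]
#3 0x29→b10/s0 VC-HIT; vc=[8]
#4 0x33→b12/s0 MISS; vc=[8,10]
#5 0x30→b12/s0 L1-HIT; vc=[8,10]
#6 0x31→b12/s0 L1-HIT; vc=[8,10]
#7 0x30→b12/s0 L1-HIT; vc=[8,10]
#8 0x23→b8/s0 VC-HIT; vc=[12,10]
#9 0x29→b10/s0 VC-HIT; vc=[12,8]
#10 0x23→b8/s0 VC-HIT; vc=[12,10]
#11 0x21→b8/s0 L1-HIT; vc=[12,10]
#12 0x20→b8/s0 L1-HIT; vc=[12,10]

VC = [12, 10]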